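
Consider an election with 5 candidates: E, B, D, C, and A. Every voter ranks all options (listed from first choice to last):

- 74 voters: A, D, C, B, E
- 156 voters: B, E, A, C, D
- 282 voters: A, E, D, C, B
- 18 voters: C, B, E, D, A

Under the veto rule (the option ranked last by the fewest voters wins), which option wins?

C

Last-place votes: E 74, B 282, D 156, C 0, A 18.
C is ranked last by the fewest voters, so C wins.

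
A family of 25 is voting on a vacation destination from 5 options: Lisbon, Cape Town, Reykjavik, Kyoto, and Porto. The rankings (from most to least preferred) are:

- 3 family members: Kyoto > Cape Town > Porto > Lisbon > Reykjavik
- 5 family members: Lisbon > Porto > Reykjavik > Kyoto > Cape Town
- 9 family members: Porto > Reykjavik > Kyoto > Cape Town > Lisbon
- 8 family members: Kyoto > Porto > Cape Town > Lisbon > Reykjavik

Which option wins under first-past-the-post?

First-place votes: Lisbon 5, Cape Town 0, Reykjavik 0, Kyoto 11, Porto 9.
Kyoto has the most first-place votes.

Kyoto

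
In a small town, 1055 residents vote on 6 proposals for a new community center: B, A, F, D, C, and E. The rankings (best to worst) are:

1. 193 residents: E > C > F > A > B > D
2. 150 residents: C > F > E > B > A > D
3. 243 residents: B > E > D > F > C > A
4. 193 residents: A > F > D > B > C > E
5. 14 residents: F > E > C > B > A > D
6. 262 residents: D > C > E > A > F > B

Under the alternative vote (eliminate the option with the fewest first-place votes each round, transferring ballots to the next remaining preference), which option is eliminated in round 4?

Round 1: B 243, A 193, F 14, D 262, C 150, E 193. Eliminate F.
Round 2: B 243, A 193, D 262, C 150, E 207. Eliminate C.
Round 3: B 243, A 193, D 262, E 357. Eliminate A.
Round 4: B 243, D 455, E 357. Eliminate B.

B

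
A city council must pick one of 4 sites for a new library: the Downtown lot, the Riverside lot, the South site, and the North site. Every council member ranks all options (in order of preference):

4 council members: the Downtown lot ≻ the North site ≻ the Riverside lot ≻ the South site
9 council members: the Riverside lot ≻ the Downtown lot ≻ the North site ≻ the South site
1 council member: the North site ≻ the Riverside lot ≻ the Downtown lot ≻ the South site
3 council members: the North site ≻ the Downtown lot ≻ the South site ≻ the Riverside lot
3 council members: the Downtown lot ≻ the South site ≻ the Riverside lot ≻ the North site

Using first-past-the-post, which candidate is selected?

the Riverside lot

First-place votes: the Downtown lot 7, the Riverside lot 9, the South site 0, the North site 4.
the Riverside lot has the most first-place votes.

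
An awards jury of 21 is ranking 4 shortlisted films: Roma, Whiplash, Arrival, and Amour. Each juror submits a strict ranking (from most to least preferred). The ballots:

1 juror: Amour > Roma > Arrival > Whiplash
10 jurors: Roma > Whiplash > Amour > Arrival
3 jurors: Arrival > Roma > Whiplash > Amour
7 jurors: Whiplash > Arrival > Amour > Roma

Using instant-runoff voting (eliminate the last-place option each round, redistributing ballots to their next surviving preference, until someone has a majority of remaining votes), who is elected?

Round 1: Roma 10, Whiplash 7, Arrival 3, Amour 1. Eliminate Amour.
Round 2: Roma 11, Whiplash 7, Arrival 3. Roma has a majority.

Roma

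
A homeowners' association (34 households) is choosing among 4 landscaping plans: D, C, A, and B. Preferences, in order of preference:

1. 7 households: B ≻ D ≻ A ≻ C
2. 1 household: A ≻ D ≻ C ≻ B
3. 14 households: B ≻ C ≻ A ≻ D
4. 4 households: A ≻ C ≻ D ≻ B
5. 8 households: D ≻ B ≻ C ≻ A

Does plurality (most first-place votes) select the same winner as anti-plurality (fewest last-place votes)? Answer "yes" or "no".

Plurality — first-place votes: D 8, C 0, A 5, B 21. Winner: B.
Anti-plurality — last-place votes: D 14, C 7, A 8, B 5. Winner: B.
The two methods agree.

yes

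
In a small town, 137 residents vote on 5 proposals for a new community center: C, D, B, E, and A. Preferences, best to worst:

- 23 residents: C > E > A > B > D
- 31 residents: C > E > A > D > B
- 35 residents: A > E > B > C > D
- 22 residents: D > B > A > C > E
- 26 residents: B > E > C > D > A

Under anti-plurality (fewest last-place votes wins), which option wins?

C

Last-place votes: C 0, D 58, B 31, E 22, A 26.
C is ranked last by the fewest voters, so C wins.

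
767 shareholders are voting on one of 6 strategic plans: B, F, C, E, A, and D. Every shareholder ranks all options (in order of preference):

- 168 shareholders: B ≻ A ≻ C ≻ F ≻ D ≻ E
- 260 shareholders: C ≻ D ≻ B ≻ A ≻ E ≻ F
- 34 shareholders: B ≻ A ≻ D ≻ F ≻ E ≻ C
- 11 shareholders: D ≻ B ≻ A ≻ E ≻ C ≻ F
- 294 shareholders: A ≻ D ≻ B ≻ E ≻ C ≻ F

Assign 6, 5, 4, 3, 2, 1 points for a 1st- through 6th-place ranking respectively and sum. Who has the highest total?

A

B: 168·6 + 260·4 + 34·6 + 11·5 + 294·4 = 3483
F: 168·3 + 260·1 + 34·3 + 11·1 + 294·1 = 1171
C: 168·4 + 260·6 + 34·1 + 11·2 + 294·2 = 2876
E: 168·1 + 260·2 + 34·2 + 11·3 + 294·3 = 1671
A: 168·5 + 260·3 + 34·5 + 11·4 + 294·6 = 3598
D: 168·2 + 260·5 + 34·4 + 11·6 + 294·5 = 3308
A has the highest Borda score (3598).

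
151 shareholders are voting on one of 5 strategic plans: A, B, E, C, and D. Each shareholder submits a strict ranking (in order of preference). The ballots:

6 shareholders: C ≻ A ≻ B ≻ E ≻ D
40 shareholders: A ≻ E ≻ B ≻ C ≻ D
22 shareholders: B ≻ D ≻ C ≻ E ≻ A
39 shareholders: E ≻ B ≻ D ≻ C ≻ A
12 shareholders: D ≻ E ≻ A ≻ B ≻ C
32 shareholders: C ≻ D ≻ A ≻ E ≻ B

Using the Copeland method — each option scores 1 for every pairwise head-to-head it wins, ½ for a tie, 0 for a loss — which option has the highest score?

E

A: beats B and E; loses to C and D → score 2.
B: beats C and D; loses to A and E → score 2.
E: beats B, C, and D; loses to A → score 3.
C: beats A and D; loses to B and E → score 2.
D: beats A; loses to B, E, and C → score 1.
E has the best pairwise record.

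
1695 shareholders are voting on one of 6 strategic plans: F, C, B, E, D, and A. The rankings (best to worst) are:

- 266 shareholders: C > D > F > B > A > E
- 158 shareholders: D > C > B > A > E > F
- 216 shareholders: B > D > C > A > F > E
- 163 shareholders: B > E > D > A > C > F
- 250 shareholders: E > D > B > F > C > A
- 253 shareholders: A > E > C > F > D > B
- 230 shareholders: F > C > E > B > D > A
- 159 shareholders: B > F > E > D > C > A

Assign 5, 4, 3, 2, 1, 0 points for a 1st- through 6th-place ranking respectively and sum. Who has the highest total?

D

F: 266·3 + 158·0 + 216·1 + 163·0 + 250·2 + 253·2 + 230·5 + 159·4 = 3806
C: 266·5 + 158·4 + 216·3 + 163·1 + 250·1 + 253·3 + 230·4 + 159·1 = 4861
B: 266·2 + 158·3 + 216·5 + 163·5 + 250·3 + 253·0 + 230·2 + 159·5 = 4906
E: 266·0 + 158·1 + 216·0 + 163·4 + 250·5 + 253·4 + 230·3 + 159·3 = 4239
D: 266·4 + 158·5 + 216·4 + 163·3 + 250·4 + 253·1 + 230·1 + 159·2 = 5008
A: 266·1 + 158·2 + 216·2 + 163·2 + 250·0 + 253·5 + 230·0 + 159·0 = 2605
D has the highest Borda score (5008).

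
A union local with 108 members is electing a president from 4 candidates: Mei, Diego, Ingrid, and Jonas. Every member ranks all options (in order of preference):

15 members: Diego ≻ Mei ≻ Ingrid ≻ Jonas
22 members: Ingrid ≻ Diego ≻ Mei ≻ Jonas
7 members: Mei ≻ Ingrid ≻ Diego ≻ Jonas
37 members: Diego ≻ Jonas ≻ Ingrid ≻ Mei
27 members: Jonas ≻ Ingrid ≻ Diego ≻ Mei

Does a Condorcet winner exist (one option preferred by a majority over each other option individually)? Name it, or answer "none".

none

Checking pairwise contests:
Diego beats Mei 101–7.
Ingrid beats Diego 56–52.
Jonas beats Ingrid 64–44.
Diego beats Jonas 81–27.
Every option loses at least one head-to-head, so there is no Condorcet winner.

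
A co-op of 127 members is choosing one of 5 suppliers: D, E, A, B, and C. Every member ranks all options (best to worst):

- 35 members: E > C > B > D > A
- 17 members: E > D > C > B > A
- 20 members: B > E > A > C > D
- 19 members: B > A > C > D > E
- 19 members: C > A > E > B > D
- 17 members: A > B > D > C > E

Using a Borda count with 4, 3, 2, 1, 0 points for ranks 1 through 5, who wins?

B

D: 35·1 + 17·3 + 20·0 + 19·1 + 19·0 + 17·2 = 139
E: 35·4 + 17·4 + 20·3 + 19·0 + 19·2 + 17·0 = 306
A: 35·0 + 17·0 + 20·2 + 19·3 + 19·3 + 17·4 = 222
B: 35·2 + 17·1 + 20·4 + 19·4 + 19·1 + 17·3 = 313
C: 35·3 + 17·2 + 20·1 + 19·2 + 19·4 + 17·1 = 290
B has the highest Borda score (313).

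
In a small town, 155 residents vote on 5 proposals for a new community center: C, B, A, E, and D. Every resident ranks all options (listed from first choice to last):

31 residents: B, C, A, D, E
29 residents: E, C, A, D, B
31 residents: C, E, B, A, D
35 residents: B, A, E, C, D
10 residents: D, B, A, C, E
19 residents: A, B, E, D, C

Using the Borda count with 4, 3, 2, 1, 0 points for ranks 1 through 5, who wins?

B

C: 31·3 + 29·3 + 31·4 + 35·1 + 10·1 + 19·0 = 349
B: 31·4 + 29·0 + 31·2 + 35·4 + 10·3 + 19·3 = 413
A: 31·2 + 29·2 + 31·1 + 35·3 + 10·2 + 19·4 = 352
E: 31·0 + 29·4 + 31·3 + 35·2 + 10·0 + 19·2 = 317
D: 31·1 + 29·1 + 31·0 + 35·0 + 10·4 + 19·1 = 119
B has the highest Borda score (413).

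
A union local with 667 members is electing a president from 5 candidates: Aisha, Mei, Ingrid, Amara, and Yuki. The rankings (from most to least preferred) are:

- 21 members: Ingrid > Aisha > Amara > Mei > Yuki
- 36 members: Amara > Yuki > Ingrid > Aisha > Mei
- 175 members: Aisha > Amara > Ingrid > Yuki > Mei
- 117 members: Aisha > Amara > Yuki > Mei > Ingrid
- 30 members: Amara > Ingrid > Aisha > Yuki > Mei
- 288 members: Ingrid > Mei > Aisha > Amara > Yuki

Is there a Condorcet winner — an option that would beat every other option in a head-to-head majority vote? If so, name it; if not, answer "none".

none

Checking pairwise contests:
Ingrid beats Aisha 375–292.
Aisha beats Mei 379–288.
Amara beats Ingrid 358–309.
Aisha beats Amara 601–66.
Aisha beats Yuki 631–36.
Every option loses at least one head-to-head, so there is no Condorcet winner.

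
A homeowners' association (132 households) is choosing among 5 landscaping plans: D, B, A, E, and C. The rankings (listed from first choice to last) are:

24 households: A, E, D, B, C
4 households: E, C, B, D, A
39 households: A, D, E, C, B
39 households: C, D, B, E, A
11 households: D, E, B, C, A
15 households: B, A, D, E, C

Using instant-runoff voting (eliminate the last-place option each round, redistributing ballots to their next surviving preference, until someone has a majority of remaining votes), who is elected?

A

Round 1: D 11, B 15, A 63, E 4, C 39. Eliminate E.
Round 2: D 11, B 15, A 63, C 43. Eliminate D.
Round 3: B 26, A 63, C 43. Eliminate B.
Round 4: A 78, C 54. A has a majority.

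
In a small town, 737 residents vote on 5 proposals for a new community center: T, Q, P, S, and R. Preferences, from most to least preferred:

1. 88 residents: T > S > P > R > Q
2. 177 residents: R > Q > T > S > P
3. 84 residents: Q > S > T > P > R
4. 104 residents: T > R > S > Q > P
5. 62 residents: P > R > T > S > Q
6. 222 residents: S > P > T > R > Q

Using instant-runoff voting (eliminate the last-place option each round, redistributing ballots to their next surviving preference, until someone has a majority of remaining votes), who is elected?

S

Round 1: T 192, Q 84, P 62, S 222, R 177. Eliminate P.
Round 2: T 192, Q 84, S 222, R 239. Eliminate Q.
Round 3: T 192, S 306, R 239. Eliminate T.
Round 4: S 394, R 343. S has a majority.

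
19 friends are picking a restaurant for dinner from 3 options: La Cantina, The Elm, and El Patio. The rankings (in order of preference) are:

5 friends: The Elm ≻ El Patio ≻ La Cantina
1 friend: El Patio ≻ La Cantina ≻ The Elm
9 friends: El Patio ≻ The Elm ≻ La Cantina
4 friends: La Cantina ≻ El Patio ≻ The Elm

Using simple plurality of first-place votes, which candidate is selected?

El Patio

First-place votes: La Cantina 4, The Elm 5, El Patio 10.
El Patio has the most first-place votes.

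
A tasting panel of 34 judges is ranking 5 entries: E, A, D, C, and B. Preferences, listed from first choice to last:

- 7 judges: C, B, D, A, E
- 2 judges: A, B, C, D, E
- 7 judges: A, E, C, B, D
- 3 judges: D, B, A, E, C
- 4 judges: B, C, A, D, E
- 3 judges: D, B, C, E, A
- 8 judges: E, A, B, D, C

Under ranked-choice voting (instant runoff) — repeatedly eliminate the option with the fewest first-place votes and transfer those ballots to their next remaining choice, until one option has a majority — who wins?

Round 1: E 8, A 9, D 6, C 7, B 4. Eliminate B.
Round 2: E 8, A 9, D 6, C 11. Eliminate D.
Round 3: E 8, A 12, C 14. Eliminate E.
Round 4: A 20, C 14. A has a majority.

A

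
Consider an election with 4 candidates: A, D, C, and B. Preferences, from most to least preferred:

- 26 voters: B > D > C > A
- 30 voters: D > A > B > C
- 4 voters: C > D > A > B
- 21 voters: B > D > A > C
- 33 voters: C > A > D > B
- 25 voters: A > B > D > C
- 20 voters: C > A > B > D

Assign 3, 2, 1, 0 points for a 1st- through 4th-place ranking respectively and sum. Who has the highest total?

A: 26·0 + 30·2 + 4·1 + 21·1 + 33·2 + 25·3 + 20·2 = 266
D: 26·2 + 30·3 + 4·2 + 21·2 + 33·1 + 25·1 + 20·0 = 250
C: 26·1 + 30·0 + 4·3 + 21·0 + 33·3 + 25·0 + 20·3 = 197
B: 26·3 + 30·1 + 4·0 + 21·3 + 33·0 + 25·2 + 20·1 = 241
A has the highest Borda score (266).

A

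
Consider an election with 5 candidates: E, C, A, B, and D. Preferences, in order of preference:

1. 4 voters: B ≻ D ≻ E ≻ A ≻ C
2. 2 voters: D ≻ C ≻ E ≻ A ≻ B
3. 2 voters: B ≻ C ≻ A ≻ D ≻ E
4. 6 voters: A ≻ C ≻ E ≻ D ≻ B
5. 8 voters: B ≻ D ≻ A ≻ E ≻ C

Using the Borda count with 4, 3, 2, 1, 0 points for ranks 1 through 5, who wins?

E: 4·2 + 2·2 + 2·0 + 6·2 + 8·1 = 32
C: 4·0 + 2·3 + 2·3 + 6·3 + 8·0 = 30
A: 4·1 + 2·1 + 2·2 + 6·4 + 8·2 = 50
B: 4·4 + 2·0 + 2·4 + 6·0 + 8·4 = 56
D: 4·3 + 2·4 + 2·1 + 6·1 + 8·3 = 52
B has the highest Borda score (56).

B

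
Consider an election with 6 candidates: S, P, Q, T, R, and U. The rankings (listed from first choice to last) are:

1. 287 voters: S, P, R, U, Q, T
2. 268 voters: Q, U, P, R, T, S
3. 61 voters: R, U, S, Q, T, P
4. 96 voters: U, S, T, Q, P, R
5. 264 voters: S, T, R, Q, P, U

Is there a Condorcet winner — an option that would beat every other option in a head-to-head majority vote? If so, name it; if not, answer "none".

S

S vs P: 708–268 for S.
S vs Q: 708–268 for S.
S vs T: 708–268 for S.
S vs R: 647–329 for S.
S vs U: 551–425 for S.
S beats every other option head-to-head.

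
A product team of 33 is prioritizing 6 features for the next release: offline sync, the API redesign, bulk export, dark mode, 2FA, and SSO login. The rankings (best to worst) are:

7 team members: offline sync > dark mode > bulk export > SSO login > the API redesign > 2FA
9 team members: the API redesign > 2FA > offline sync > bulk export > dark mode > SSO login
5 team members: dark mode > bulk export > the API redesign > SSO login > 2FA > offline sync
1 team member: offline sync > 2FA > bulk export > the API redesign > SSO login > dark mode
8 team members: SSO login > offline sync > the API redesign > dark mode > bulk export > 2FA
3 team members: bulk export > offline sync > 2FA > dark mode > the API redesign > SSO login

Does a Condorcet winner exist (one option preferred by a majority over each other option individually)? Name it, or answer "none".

offline sync vs the API redesign: 19–14 for offline sync.
offline sync vs bulk export: 25–8 for offline sync.
offline sync vs dark mode: 28–5 for offline sync.
offline sync vs 2FA: 19–14 for offline sync.
offline sync vs SSO login: 20–13 for offline sync.
offline sync beats every other option head-to-head.

offline sync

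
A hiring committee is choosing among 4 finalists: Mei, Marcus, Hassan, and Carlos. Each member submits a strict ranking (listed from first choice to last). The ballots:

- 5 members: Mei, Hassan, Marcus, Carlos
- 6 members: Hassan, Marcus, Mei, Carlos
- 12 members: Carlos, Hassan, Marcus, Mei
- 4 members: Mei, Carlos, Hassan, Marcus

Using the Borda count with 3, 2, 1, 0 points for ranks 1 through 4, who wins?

Hassan

Mei: 5·3 + 6·1 + 12·0 + 4·3 = 33
Marcus: 5·1 + 6·2 + 12·1 + 4·0 = 29
Hassan: 5·2 + 6·3 + 12·2 + 4·1 = 56
Carlos: 5·0 + 6·0 + 12·3 + 4·2 = 44
Hassan has the highest Borda score (56).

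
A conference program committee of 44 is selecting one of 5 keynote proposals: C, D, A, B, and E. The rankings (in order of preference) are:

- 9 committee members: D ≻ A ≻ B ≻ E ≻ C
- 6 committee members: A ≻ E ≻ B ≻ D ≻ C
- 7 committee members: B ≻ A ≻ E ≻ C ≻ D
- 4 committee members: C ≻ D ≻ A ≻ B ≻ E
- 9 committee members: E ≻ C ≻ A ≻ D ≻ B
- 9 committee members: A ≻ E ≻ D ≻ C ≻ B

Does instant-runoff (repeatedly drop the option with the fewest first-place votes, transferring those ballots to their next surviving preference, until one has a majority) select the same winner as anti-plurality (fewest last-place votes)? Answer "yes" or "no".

Instant-runoff — R1 C 4, D 9, A 15, B 7, E 9 (C out); R2 D 13, A 15, B 7, E 9 (B out); R3 D 13, A 22, E 9 (E out); R4 D 13, A 31 (A winner). Winner: A.
Anti-plurality — last-place votes: C 15, D 7, A 0, B 18, E 4. Winner: A.
The two methods agree.

yes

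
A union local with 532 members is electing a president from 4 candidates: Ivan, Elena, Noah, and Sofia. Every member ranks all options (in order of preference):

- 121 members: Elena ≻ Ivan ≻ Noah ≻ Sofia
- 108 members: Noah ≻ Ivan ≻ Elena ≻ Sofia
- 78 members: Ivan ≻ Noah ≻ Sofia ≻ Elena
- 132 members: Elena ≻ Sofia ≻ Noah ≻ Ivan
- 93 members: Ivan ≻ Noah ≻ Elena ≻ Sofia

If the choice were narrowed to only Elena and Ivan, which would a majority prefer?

Ivan

Voters preferring Elena to Ivan: 253; preferring Ivan to Elena: 279.
Ivan wins the head-to-head.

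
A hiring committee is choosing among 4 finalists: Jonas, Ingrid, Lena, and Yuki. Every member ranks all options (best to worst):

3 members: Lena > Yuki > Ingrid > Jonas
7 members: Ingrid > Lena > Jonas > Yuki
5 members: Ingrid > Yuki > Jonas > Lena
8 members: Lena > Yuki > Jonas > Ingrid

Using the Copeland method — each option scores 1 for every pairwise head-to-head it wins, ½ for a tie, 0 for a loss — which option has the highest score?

Ingrid

Jonas: loses to Ingrid, Lena, and Yuki → score 0.
Ingrid: beats Jonas, Lena, and Yuki → score 3.
Lena: beats Jonas and Yuki; loses to Ingrid → score 2.
Yuki: beats Jonas; loses to Ingrid and Lena → score 1.
Ingrid has the best pairwise record.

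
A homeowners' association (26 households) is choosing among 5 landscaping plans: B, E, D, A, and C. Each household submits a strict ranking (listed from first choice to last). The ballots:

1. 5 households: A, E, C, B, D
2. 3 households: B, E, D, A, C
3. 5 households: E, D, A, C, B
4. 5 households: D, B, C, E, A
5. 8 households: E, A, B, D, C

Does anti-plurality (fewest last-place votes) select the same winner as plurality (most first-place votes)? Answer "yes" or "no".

yes

Anti-plurality — last-place votes: B 5, E 0, D 5, A 5, C 11. Winner: E.
Plurality — first-place votes: B 3, E 13, D 5, A 5, C 0. Winner: E.
The two methods agree.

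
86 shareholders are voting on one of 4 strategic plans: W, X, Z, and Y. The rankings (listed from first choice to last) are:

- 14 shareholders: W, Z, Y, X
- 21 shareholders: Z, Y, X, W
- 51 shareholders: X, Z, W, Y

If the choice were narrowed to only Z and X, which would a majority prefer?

X

Voters preferring Z to X: 35; preferring X to Z: 51.
X wins the head-to-head.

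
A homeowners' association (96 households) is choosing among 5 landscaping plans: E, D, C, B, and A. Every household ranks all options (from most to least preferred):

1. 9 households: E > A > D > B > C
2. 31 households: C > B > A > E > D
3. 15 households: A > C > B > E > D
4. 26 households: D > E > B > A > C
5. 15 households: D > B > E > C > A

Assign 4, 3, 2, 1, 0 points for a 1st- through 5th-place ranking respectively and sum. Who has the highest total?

E: 9·4 + 31·1 + 15·1 + 26·3 + 15·2 = 190
D: 9·2 + 31·0 + 15·0 + 26·4 + 15·4 = 182
C: 9·0 + 31·4 + 15·3 + 26·0 + 15·1 = 184
B: 9·1 + 31·3 + 15·2 + 26·2 + 15·3 = 229
A: 9·3 + 31·2 + 15·4 + 26·1 + 15·0 = 175
B has the highest Borda score (229).

B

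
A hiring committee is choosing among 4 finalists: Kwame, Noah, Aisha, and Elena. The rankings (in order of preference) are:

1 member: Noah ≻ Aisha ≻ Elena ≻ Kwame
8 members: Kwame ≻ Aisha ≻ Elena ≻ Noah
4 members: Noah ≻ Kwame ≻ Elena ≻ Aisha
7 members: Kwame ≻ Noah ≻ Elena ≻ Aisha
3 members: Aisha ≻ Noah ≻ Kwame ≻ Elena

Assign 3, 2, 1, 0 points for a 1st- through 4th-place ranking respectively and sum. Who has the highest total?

Kwame: 1·0 + 8·3 + 4·2 + 7·3 + 3·1 = 56
Noah: 1·3 + 8·0 + 4·3 + 7·2 + 3·2 = 35
Aisha: 1·2 + 8·2 + 4·0 + 7·0 + 3·3 = 27
Elena: 1·1 + 8·1 + 4·1 + 7·1 + 3·0 = 20
Kwame has the highest Borda score (56).

Kwame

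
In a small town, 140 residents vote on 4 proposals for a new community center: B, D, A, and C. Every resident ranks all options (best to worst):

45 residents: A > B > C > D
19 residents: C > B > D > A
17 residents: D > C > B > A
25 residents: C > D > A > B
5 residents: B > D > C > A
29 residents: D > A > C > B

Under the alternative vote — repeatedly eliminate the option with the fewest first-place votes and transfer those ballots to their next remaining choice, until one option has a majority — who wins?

Round 1: B 5, D 46, A 45, C 44. Eliminate B.
Round 2: D 51, A 45, C 44. Eliminate C.
Round 3: D 95, A 45. D has a majority.

D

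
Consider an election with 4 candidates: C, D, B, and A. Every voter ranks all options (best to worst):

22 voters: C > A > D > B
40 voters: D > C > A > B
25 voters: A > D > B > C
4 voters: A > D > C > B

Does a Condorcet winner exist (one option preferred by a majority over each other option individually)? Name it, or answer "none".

none

Checking pairwise contests:
D beats C 69–22.
A beats D 51–40.
C beats B 66–25.
C beats A 62–29.
Every option loses at least one head-to-head, so there is no Condorcet winner.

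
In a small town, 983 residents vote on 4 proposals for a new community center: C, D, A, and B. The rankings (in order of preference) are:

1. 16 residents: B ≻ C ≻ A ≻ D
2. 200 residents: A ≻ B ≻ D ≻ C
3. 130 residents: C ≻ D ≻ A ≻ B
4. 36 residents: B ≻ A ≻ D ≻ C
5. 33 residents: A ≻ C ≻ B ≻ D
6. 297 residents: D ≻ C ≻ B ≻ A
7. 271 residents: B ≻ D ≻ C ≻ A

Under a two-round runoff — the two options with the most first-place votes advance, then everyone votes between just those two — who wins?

Round 1 first-place votes: C 130, D 297, A 233, B 323.
B and D advance.
Runoff: B is preferred to D by 556 voters; D by 427.
B wins the runoff.

B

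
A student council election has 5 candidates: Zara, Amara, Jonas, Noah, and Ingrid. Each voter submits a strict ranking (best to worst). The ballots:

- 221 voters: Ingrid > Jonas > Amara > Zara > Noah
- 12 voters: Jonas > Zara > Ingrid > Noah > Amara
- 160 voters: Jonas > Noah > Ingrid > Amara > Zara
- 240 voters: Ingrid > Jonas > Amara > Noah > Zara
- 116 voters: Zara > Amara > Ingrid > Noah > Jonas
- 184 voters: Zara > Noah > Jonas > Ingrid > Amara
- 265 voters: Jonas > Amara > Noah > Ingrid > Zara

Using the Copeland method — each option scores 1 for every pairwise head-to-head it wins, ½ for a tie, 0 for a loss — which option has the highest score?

Zara: loses to Amara, Jonas, Noah, and Ingrid → score 0.
Amara: beats Zara and Noah; loses to Jonas and Ingrid → score 2.
Jonas: beats Zara, Amara, Noah, and Ingrid → score 4.
Noah: beats Zara and Ingrid; loses to Amara and Jonas → score 2.
Ingrid: beats Zara and Amara; loses to Jonas and Noah → score 2.
Jonas has the best pairwise record.

Jonas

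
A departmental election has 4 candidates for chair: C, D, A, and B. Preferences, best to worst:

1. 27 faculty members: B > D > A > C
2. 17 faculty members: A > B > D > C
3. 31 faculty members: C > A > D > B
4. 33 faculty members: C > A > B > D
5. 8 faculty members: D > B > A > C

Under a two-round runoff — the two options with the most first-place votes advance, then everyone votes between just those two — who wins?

Round 1 first-place votes: C 64, D 8, A 17, B 27.
C and B advance.
Runoff: C is preferred to B by 64 voters; B by 52.
C wins the runoff.

C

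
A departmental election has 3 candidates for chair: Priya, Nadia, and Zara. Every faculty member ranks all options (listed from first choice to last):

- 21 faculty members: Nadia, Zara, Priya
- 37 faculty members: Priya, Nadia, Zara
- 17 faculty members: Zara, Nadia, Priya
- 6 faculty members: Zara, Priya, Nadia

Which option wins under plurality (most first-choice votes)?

First-place votes: Priya 37, Nadia 21, Zara 23.
Priya has the most first-place votes.

Priya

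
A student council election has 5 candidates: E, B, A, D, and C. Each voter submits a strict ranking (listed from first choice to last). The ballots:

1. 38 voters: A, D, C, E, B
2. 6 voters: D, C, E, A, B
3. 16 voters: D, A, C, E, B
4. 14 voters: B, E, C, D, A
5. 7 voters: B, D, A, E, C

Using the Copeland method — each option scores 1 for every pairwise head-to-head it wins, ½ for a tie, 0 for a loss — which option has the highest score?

D

E: beats B; loses to A, D, and C → score 1.
B: loses to E, A, D, and C → score 0.
A: beats E, B, and C; loses to D → score 3.
D: beats E, B, A, and C → score 4.
C: beats E and B; loses to A and D → score 2.
D has the best pairwise record.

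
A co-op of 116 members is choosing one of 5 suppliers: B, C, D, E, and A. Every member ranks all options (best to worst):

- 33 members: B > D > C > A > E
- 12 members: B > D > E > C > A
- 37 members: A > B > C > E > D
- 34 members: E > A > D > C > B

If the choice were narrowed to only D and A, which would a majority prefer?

Voters preferring D to A: 45; preferring A to D: 71.
A wins the head-to-head.

A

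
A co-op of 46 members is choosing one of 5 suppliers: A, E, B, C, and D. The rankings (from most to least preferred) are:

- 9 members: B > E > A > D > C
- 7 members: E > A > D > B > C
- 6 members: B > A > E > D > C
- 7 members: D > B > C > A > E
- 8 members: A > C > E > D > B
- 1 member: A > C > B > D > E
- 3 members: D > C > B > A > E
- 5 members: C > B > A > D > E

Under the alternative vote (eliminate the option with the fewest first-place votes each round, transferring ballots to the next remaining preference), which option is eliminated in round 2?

Round 1: A 9, E 7, B 15, C 5, D 10. Eliminate C.
Round 2: A 9, E 7, B 20, D 10. Eliminate E.

E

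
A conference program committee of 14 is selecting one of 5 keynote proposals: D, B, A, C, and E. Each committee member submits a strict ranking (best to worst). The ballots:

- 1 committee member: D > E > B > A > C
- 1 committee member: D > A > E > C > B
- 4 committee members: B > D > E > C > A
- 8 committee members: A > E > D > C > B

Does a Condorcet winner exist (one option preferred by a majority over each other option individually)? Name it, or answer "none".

A vs D: 8–6 for A.
A vs B: 9–5 for A.
A vs C: 10–4 for A.
A vs E: 9–5 for A.
A beats every other option head-to-head.

A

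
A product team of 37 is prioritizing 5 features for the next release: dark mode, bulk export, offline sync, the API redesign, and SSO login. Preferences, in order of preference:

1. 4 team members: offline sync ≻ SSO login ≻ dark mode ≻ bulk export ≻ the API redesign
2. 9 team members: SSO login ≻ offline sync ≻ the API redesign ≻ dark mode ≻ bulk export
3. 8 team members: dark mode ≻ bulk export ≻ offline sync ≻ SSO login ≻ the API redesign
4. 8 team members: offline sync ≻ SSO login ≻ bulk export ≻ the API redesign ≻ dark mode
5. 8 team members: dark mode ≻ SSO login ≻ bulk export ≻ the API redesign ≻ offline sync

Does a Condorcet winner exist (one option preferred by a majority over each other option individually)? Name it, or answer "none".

offline sync

offline sync vs dark mode: 21–16 for offline sync.
offline sync vs bulk export: 21–16 for offline sync.
offline sync vs the API redesign: 29–8 for offline sync.
offline sync vs SSO login: 20–17 for offline sync.
offline sync beats every other option head-to-head.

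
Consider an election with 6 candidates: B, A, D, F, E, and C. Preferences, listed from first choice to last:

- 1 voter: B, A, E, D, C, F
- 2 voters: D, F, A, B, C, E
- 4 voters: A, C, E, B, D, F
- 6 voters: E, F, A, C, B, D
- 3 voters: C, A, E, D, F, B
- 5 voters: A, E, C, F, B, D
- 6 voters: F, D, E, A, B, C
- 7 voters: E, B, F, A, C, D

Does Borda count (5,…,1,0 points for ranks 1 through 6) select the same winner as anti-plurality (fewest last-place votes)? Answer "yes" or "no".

no

Borda — scores: B 62, A 111, D 46, F 96, E 127, C 68. Winner: E.
Anti-plurality — last-place votes: B 3, A 0, D 18, F 5, E 2, C 6. Winner: A.
The two methods disagree.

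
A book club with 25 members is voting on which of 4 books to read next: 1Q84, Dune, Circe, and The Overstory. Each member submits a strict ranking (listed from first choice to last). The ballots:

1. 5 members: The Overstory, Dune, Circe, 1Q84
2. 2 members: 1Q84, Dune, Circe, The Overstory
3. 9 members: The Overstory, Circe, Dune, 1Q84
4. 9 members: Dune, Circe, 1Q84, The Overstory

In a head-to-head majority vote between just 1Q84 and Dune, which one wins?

Voters preferring 1Q84 to Dune: 2; preferring Dune to 1Q84: 23.
Dune wins the head-to-head.

Dune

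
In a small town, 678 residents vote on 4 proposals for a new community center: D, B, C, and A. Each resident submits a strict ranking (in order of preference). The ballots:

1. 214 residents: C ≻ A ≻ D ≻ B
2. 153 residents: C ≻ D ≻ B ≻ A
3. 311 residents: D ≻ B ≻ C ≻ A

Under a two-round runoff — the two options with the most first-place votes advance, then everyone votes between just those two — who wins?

Round 1 first-place votes: D 311, B 0, C 367, A 0.
C and D advance.
Runoff: C is preferred to D by 367 voters; D by 311.
C wins the runoff.

C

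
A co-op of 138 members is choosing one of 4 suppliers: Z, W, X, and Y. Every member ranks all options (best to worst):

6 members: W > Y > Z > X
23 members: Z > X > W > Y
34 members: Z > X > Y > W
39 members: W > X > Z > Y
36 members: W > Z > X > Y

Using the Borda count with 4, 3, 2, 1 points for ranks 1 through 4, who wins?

Z: 6·2 + 23·4 + 34·4 + 39·2 + 36·3 = 426
W: 6·4 + 23·2 + 34·1 + 39·4 + 36·4 = 404
X: 6·1 + 23·3 + 34·3 + 39·3 + 36·2 = 366
Y: 6·3 + 23·1 + 34·2 + 39·1 + 36·1 = 184
Z has the highest Borda score (426).

Z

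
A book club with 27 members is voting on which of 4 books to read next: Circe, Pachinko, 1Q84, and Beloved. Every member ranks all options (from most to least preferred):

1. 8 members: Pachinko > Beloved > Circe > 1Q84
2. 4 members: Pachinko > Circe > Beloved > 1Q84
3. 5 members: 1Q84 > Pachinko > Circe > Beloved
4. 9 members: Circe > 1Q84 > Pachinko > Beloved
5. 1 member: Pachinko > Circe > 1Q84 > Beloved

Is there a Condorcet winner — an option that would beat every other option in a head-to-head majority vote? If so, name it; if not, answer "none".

none

Checking pairwise contests:
Pachinko beats Circe 18–9.
1Q84 beats Pachinko 14–13.
Circe beats 1Q84 22–5.
Circe beats Beloved 19–8.
Every option loses at least one head-to-head, so there is no Condorcet winner.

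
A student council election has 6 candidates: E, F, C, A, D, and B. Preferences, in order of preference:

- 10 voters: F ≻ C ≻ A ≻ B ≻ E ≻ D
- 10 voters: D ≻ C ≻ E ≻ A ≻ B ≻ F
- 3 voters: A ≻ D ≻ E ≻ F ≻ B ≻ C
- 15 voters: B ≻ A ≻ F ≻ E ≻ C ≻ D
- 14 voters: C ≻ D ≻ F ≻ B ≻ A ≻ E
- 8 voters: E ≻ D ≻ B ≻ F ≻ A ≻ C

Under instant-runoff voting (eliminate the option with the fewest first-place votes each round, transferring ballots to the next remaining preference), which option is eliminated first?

Round 1: E 8, F 10, C 14, A 3, D 10, B 15. Eliminate A.

A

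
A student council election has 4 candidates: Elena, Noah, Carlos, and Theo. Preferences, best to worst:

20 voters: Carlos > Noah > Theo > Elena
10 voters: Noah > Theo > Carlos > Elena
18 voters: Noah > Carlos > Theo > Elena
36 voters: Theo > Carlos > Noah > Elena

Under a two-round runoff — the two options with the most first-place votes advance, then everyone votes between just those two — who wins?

Round 1 first-place votes: Elena 0, Noah 28, Carlos 20, Theo 36.
Theo and Noah advance.
Runoff: Theo is preferred to Noah by 36 voters; Noah by 48.
Noah wins the runoff.

Noah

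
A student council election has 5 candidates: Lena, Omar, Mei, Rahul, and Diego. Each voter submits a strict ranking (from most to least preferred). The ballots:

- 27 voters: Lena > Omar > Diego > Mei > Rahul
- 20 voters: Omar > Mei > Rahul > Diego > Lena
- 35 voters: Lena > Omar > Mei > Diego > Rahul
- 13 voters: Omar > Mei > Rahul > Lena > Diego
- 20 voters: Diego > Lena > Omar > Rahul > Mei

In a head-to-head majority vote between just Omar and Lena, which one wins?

Voters preferring Omar to Lena: 33; preferring Lena to Omar: 82.
Lena wins the head-to-head.

Lena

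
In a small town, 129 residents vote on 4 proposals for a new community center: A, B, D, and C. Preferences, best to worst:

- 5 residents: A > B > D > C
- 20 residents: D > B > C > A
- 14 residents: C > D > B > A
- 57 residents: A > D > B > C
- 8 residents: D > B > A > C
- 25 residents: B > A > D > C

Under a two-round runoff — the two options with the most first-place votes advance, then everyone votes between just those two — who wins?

A

Round 1 first-place votes: A 62, B 25, D 28, C 14.
A and D advance.
Runoff: A is preferred to D by 87 voters; D by 42.
A wins the runoff.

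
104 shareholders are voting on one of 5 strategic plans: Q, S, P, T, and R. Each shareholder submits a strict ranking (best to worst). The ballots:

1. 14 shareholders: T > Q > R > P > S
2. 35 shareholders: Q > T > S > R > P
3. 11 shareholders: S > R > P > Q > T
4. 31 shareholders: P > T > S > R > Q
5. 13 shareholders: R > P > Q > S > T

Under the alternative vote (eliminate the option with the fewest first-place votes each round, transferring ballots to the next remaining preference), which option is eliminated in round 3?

R

Round 1: Q 35, S 11, P 31, T 14, R 13. Eliminate S.
Round 2: Q 35, P 31, T 14, R 24. Eliminate T.
Round 3: Q 49, P 31, R 24. Eliminate R.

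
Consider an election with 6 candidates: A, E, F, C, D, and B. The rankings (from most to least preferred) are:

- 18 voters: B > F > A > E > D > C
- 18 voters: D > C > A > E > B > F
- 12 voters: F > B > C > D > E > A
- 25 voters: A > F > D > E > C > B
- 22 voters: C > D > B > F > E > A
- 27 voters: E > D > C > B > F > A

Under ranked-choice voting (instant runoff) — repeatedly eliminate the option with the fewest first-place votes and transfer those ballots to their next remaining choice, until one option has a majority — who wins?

Round 1: A 25, E 27, F 12, C 22, D 18, B 18. Eliminate F.
Round 2: A 25, E 27, C 22, D 18, B 30. Eliminate D.
Round 3: A 25, E 27, C 40, B 30. Eliminate A.
Round 4: E 52, C 40, B 30. Eliminate B.
Round 5: E 70, C 52. E has a majority.

E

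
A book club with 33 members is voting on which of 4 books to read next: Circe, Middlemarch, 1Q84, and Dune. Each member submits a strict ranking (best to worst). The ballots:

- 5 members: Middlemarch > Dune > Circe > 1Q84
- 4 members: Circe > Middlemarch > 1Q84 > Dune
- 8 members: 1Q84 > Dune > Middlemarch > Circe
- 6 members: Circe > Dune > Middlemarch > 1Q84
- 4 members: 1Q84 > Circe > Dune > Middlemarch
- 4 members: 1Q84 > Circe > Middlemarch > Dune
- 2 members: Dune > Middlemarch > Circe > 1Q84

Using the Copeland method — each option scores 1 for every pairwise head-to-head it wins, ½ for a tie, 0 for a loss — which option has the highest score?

Circe: beats Middlemarch, 1Q84, and Dune → score 3.
Middlemarch: beats 1Q84; loses to Circe and Dune → score 1.
1Q84: beats Dune; loses to Circe and Middlemarch → score 1.
Dune: beats Middlemarch; loses to Circe and 1Q84 → score 1.
Circe has the best pairwise record.

Circe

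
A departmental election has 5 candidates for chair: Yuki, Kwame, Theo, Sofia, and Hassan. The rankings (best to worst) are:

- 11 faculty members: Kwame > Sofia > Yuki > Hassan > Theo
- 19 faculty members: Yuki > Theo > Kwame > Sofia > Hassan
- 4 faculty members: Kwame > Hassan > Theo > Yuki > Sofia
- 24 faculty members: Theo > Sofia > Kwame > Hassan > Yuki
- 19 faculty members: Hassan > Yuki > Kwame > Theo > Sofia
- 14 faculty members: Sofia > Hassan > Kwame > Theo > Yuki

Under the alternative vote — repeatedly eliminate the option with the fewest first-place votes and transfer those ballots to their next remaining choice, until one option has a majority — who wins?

Hassan

Round 1: Yuki 19, Kwame 15, Theo 24, Sofia 14, Hassan 19. Eliminate Sofia.
Round 2: Yuki 19, Kwame 15, Theo 24, Hassan 33. Eliminate Kwame.
Round 3: Yuki 30, Theo 24, Hassan 37. Eliminate Theo.
Round 4: Yuki 30, Hassan 61. Hassan has a majority.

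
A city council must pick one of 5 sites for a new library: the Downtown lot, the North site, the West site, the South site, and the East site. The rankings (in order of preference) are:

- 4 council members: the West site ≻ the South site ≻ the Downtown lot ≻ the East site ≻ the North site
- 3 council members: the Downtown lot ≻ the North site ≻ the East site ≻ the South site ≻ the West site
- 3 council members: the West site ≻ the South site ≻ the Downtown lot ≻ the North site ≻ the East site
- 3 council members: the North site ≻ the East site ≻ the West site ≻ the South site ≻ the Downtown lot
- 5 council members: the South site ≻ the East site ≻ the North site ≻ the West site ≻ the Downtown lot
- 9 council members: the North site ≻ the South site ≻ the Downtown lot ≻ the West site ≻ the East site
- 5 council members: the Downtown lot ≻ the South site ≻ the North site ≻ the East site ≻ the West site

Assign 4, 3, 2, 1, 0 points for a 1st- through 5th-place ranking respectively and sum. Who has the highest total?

the Downtown lot: 4·2 + 3·4 + 3·2 + 3·0 + 5·0 + 9·2 + 5·4 = 64
the North site: 4·0 + 3·3 + 3·1 + 3·4 + 5·2 + 9·4 + 5·2 = 80
the West site: 4·4 + 3·0 + 3·4 + 3·2 + 5·1 + 9·1 + 5·0 = 48
the South site: 4·3 + 3·1 + 3·3 + 3·1 + 5·4 + 9·3 + 5·3 = 89
the East site: 4·1 + 3·2 + 3·0 + 3·3 + 5·3 + 9·0 + 5·1 = 39
the South site has the highest Borda score (89).

the South site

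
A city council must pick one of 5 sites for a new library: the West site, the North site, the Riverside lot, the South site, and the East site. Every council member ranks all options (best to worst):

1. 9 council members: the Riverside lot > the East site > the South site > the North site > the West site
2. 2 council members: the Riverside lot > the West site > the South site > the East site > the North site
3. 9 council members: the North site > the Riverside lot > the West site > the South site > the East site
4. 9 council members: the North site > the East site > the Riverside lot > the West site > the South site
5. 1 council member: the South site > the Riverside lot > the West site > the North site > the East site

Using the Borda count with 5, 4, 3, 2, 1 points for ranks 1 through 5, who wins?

the Riverside lot

the West site: 9·1 + 2·4 + 9·3 + 9·2 + 1·3 = 65
the North site: 9·2 + 2·1 + 9·5 + 9·5 + 1·2 = 112
the Riverside lot: 9·5 + 2·5 + 9·4 + 9·3 + 1·4 = 122
the South site: 9·3 + 2·3 + 9·2 + 9·1 + 1·5 = 65
the East site: 9·4 + 2·2 + 9·1 + 9·4 + 1·1 = 86
the Riverside lot has the highest Borda score (122).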